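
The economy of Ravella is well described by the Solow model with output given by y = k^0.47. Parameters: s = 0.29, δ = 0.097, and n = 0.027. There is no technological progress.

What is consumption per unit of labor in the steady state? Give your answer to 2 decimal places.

In steady state, investment equals break-even investment: s·k^α = (n + δ)·k.
Rearranging, k^(1−α) = s / (n + δ).
k^0.53 = 0.29 / (0.027 + 0.097) = 0.29 / 0.124 = 2.3387
k* = 2.3387^(1/0.53) ≈ 4.9680
y* = (k*)^α = 4.9680^0.47 ≈ 2.1242
c* = (1 − s)·y* = (1 − 0.29) × 2.1242 ≈ 1.5082

c* ≈ 1.51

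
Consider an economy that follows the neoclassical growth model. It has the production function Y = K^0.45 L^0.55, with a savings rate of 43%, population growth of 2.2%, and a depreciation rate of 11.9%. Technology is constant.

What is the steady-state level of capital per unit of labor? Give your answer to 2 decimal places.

k* ≈ 7.59

Steady state requires s·f(k) = (n + δ)·k, i.e. s·k^α = (n + δ)·k.
Rearranging, k^(1−α) = s / (n + δ).
k^0.55 = 0.43 / (0.022 + 0.119) = 0.43 / 0.141 = 3.0496
k* = 3.0496^(1/0.55) ≈ 7.5935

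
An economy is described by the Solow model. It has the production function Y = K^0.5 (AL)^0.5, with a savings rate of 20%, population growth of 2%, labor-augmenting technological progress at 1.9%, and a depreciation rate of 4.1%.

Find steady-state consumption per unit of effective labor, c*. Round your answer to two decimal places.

Steady state requires s·f(k) = (n + g + δ)·k, i.e. s·k^α = (n + g + δ)·k.
Rearranging, k^(1−α) = s / (n + g + δ).
k^0.5 = 0.20 / (0.020 + 0.019 + 0.041) = 0.20 / 0.080 = 2.5000
k* = 2.5000^(1/0.5) ≈ 6.2500
y* = (k*)^α = 6.2500^0.5 ≈ 2.5000
c* = (1 − s)·y* = (1 − 0.20) × 2.5000 ≈ 2.0000

c* ≈ 2.00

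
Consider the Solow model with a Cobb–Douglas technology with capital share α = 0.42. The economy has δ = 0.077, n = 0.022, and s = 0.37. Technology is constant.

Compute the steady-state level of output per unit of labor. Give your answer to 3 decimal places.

y* = 2.598

At the steady state, Δk = 0, so s·k^α = (n + δ)·k.
Rearranging, k^(1−α) = s / (n + δ).
k^0.58 = 0.37 / (0.022 + 0.077) = 0.37 / 0.099 = 3.7374
k* = 3.7374^(1/0.58) ≈ 9.7093
y* = (k*)^α = 9.7093^0.42 ≈ 2.5979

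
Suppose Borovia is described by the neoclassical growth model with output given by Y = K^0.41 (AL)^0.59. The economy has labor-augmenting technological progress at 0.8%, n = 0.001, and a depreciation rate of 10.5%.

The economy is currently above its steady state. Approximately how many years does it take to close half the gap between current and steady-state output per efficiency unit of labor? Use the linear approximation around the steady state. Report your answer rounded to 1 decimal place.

Near the steady state the convergence rate is λ = (1 − α)(n + g + δ).
λ = (1 − 0.41) × 0.114 = 0.59 × 0.114 = 0.06726
Half-life = ln 2 / λ = 0.6931 / 0.06726 ≈ 10.30 years

about 10.3 years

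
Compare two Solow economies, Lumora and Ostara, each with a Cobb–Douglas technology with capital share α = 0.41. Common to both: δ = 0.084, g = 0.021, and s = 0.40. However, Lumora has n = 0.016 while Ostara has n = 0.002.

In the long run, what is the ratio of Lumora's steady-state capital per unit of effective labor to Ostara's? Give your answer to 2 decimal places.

ratio ≈ 0.81

Steady-state k* = [s/(n + g + δ)]^(1/(1−α)), so the ratio is [ (s_L/(n + g + δ)_L) / (s_O/(n + g + δ)_O) ]^1.6949.
s_L/(n + g + δ)_L = 0.40/0.121 = 3.3058; s_O/(n + g + δ)_O = 0.40/0.107 = 3.7383.
Ratio = (3.3058/3.7383)^1.6949 = 0.8843^1.6949 ≈ 0.8119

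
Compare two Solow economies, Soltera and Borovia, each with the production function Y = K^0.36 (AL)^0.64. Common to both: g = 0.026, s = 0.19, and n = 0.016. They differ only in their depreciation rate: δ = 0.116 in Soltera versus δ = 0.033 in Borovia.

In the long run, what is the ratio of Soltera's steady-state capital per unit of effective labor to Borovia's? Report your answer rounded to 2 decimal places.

Steady-state k* = [s/(n + g + δ)]^(1/(1−α)), so the ratio is [ (s_S/(n + g + δ)_S) / (s_B/(n + g + δ)_B) ]^1.5625.
s_S/(n + g + δ)_S = 0.19/0.158 = 1.2025; s_B/(n + g + δ)_B = 0.19/0.075 = 2.5333.
Ratio = (1.2025/2.5333)^1.5625 = 0.4747^1.5625 ≈ 0.3122

k*_S / k*_B ≈ 0.31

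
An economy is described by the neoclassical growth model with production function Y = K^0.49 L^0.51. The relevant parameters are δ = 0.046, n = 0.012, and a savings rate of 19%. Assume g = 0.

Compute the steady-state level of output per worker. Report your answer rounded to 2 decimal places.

In steady state, investment equals break-even investment: s·k^α = (n + δ)·k.
Dividing both sides by k: k^(1−α) = s / (n + δ).
k^0.51 = 0.19 / (0.012 + 0.046) = 0.19 / 0.058 = 3.2759
k* = 3.2759^(1/0.51) ≈ 10.2436
y* = (k*)^α = 10.2436^0.49 ≈ 3.1270

y* ≈ 3.13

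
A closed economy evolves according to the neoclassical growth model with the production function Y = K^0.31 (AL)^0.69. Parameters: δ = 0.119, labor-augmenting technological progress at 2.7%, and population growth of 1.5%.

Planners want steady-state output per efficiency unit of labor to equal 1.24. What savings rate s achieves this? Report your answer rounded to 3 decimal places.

At the steady state, Δk = 0, so s·k^α = (n + g + δ)·k.
Since y* = [s/(n + g + δ)]^(α/(1−α)), we have s/(n + g + δ) = (y*)^((1−α)/α) = 1.24^2.2258 = 1.6141.
Therefore s = 1.6141 × (n + g + δ) = 1.6141 × 0.161 = 0.2599.

s ≈ 0.260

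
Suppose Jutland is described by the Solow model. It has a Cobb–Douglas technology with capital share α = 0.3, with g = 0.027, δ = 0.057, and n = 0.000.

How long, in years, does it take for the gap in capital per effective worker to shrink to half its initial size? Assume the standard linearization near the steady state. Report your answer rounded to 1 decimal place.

t_½ ≈ 11.8 years

Near the steady state the convergence rate is λ = (1 − α)(n + g + δ).
λ = (1 − 0.3) × 0.084 = 0.7 × 0.084 = 0.0588
Half-life = ln 2 / λ = 0.6931 / 0.0588 ≈ 11.79 years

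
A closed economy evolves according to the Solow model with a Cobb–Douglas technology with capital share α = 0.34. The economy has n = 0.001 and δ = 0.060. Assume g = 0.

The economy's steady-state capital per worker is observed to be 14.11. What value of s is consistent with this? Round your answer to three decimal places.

At the steady state, Δk = 0, so s·k^α = (n + δ)·k.
So s / (n + δ) = (k*)^(1−α) = 14.11^0.66 = 5.7370.
Therefore s = 5.7370 × (n + δ) = 5.7370 × 0.061 = 0.3500.

s ≈ 0.350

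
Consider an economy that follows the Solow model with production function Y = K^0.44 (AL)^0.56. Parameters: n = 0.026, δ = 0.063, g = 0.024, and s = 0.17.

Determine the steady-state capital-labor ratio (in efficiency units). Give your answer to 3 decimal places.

In steady state, investment equals break-even investment: s·k^α = (n + g + δ)·k.
Dividing both sides by k: k^(1−α) = s / (n + g + δ).
k^0.56 = 0.17 / (0.026 + 0.024 + 0.063) = 0.17 / 0.113 = 1.5044
k* = 1.5044^(1/0.56) ≈ 2.0736

k* = 2.074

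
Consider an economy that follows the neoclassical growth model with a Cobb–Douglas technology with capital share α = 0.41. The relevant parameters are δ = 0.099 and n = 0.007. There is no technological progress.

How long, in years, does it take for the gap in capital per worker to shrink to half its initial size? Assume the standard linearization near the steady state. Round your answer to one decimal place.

Near the steady state the convergence rate is λ = (1 − α)(n + δ).
λ = (1 − 0.41) × 0.106 = 0.59 × 0.106 = 0.06254
Half-life = ln 2 / λ = 0.6931 / 0.06254 ≈ 11.08 years

about 11.1 years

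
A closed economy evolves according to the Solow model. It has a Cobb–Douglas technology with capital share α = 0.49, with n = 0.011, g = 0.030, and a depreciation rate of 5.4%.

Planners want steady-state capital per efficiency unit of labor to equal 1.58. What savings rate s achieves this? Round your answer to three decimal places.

At the steady state, Δk = 0, so s·k^α = (n + g + δ)·k.
So s / (n + g + δ) = (k*)^(1−α) = 1.58^0.51 = 1.2627.
Therefore s = 1.2627 × (n + g + δ) = 1.2627 × 0.095 = 0.1200.

s ≈ 0.120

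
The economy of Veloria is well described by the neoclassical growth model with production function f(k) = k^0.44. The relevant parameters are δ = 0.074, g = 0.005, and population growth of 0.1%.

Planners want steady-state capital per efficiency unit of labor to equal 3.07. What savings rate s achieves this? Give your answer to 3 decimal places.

s ≈ 0.150

At the steady state, Δk = 0, so s·k^α = (n + g + δ)·k.
So s / (n + g + δ) = (k*)^(1−α) = 3.07^0.56 = 1.8741.
Therefore s = 1.8741 × (n + g + δ) = 1.8741 × 0.080 = 0.1499.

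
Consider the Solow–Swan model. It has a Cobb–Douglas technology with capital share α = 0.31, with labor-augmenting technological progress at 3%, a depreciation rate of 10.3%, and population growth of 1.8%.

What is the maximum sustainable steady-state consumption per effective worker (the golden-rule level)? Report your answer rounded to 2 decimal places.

c_gold ≈ 0.95

At the golden rule, f'(k) = n + g + δ, so α·k^(α−1) = n + g + δ and k_gold = (α/(n + g + δ))^(1/(1−α)).
k_gold = (0.31/0.151)^(1/0.69) = 2.0530^1.4493 ≈ 2.8363
c_gold = f(k_gold) − (n + g + δ)·k_gold = 1.3815 − 0.151×2.8363 ≈ 0.9532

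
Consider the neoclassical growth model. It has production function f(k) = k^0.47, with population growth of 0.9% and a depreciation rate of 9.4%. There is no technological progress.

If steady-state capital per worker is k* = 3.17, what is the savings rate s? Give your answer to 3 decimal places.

At the steady state, Δk = 0, so s·k^α = (n + δ)·k.
So s / (n + δ) = (k*)^(1−α) = 3.17^0.53 = 1.8432.
Therefore s = 1.8432 × (n + δ) = 1.8432 × 0.103 = 0.1898.

s ≈ 0.190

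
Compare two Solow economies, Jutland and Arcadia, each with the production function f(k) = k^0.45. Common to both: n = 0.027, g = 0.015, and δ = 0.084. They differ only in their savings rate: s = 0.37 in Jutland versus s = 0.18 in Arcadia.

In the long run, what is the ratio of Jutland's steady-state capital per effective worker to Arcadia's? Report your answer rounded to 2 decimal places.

ratio ≈ 3.71

Steady-state k* = [s/(n + g + δ)]^(1/(1−α)), so the ratio is [ (s_J/(n + g + δ)_J) / (s_A/(n + g + δ)_A) ]^1.8182.
s_J/(n + g + δ)_J = 0.37/0.126 = 2.9365; s_A/(n + g + δ)_A = 0.18/0.126 = 1.4286.
Ratio = (2.9365/1.4286)^1.8182 = 2.0555^1.8182 ≈ 3.7064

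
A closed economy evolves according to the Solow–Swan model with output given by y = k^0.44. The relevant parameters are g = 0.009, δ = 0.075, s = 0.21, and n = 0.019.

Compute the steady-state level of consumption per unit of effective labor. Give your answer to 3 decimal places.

c* = 1.383

In steady state, investment equals break-even investment: s·k^α = (n + g + δ)·k.
Dividing both sides by k: k^(1−α) = s / (n + g + δ).
k^0.56 = 0.21 / (0.019 + 0.009 + 0.075) = 0.21 / 0.103 = 2.0388
k* = 2.0388^(1/0.56) ≈ 3.5682
y* = (k*)^α = 3.5682^0.44 ≈ 1.7502
c* = (1 − s)·y* = (1 − 0.21) × 1.7502 ≈ 1.3827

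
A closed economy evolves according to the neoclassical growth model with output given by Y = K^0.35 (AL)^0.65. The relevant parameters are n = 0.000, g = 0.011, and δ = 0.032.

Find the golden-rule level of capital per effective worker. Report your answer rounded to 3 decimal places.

The golden rule sets f'(k) = n + g + δ, i.e. α·k^(α−1) = n + g + δ.
So k^(1−α) = α / (n + g + δ) = 0.35 / 0.043 = 8.1395.
k_gold = 8.1395^(1/0.65) ≈ 25.1721

k_gold ≈ 25.172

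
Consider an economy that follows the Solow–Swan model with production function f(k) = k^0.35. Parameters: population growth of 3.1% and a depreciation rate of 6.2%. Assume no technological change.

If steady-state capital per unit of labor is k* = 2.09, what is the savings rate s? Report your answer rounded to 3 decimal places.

s ≈ 0.150

Steady state requires s·f(k) = (n + δ)·k, i.e. s·k^α = (n + δ)·k.
So s / (n + δ) = (k*)^(1−α) = 2.09^0.65 = 1.6147.
Therefore s = 1.6147 × (n + δ) = 1.6147 × 0.093 = 0.1502.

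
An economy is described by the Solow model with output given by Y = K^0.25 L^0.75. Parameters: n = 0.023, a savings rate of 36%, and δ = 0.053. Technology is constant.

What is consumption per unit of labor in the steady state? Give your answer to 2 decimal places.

At the steady state, Δk = 0, so s·k^α = (n + δ)·k.
Dividing both sides by k: k^(1−α) = s / (n + δ).
k^0.75 = 0.36 / (0.023 + 0.053) = 0.36 / 0.076 = 4.7368
k* = 4.7368^(1/0.75) ≈ 7.9551
y* = (k*)^α = 7.9551^0.25 ≈ 1.6794
c* = (1 − s)·y* = (1 − 0.36) × 1.6794 ≈ 1.0748

c* = 1.07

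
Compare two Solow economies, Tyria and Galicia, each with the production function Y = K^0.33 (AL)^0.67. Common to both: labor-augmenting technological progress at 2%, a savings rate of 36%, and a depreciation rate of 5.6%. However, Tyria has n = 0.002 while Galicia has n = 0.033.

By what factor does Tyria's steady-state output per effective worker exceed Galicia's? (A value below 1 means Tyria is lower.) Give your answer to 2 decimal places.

Steady-state y* = [s/(n + g + δ)]^(α/(1−α)), so the ratio is [ (s_T/(n + g + δ)_T) / (s_G/(n + g + δ)_G) ]^0.4925.
s_T/(n + g + δ)_T = 0.36/0.078 = 4.6154; s_G/(n + g + δ)_G = 0.36/0.109 = 3.3028.
Ratio = (4.6154/3.3028)^0.4925 = 1.3974^0.4925 ≈ 1.1792

ratio ≈ 1.18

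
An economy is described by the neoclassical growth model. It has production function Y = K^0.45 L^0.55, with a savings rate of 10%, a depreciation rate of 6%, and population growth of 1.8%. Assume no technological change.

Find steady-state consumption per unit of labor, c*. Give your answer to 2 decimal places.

c* = 1.10

Steady state requires s·f(k) = (n + δ)·k, i.e. s·k^α = (n + δ)·k.
Dividing both sides by k: k^(1−α) = s / (n + δ).
k^0.55 = 0.10 / (0.018 + 0.060) = 0.10 / 0.078 = 1.2821
k* = 1.2821^(1/0.55) ≈ 1.5712
y* = (k*)^α = 1.5712^0.45 ≈ 1.2255
c* = (1 − s)·y* = (1 − 0.10) × 1.2255 ≈ 1.1030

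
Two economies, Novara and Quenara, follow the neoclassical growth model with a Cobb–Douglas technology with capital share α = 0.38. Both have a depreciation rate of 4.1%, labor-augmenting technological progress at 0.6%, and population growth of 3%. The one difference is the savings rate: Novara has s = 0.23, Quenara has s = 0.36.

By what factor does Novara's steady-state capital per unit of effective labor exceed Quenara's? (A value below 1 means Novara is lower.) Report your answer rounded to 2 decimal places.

k*_N / k*_Q ≈ 0.49

Steady-state k* = [s/(n + g + δ)]^(1/(1−α)), so the ratio is [ (s_N/(n + g + δ)_N) / (s_Q/(n + g + δ)_Q) ]^1.6129.
s_N/(n + g + δ)_N = 0.23/0.077 = 2.9870; s_Q/(n + g + δ)_Q = 0.36/0.077 = 4.6753.
Ratio = (2.9870/4.6753)^1.6129 = 0.6389^1.6129 ≈ 0.4855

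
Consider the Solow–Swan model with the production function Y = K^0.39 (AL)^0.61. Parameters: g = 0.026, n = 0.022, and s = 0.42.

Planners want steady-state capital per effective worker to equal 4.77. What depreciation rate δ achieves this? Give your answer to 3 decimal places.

δ ≈ 0.114

At the steady state, Δk = 0, so s·k^α = (n + g + δ)·k.
So s / (n + g + δ) = (k*)^(1−α) = 4.77^0.61 = 2.5936.
Therefore n + g + δ = s / 2.5936 = 0.42 / 2.5936 = 0.1619, so δ = 0.1619 − 0.048 = 0.1139.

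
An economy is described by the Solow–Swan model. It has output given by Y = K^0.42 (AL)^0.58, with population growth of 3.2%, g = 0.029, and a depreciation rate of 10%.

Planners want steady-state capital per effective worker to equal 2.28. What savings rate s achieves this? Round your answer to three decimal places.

s ≈ 0.260

At the steady state, Δk = 0, so s·k^α = (n + g + δ)·k.
So s / (n + g + δ) = (k*)^(1−α) = 2.28^0.58 = 1.6129.
Therefore s = 1.6129 × (n + g + δ) = 1.6129 × 0.161 = 0.2597.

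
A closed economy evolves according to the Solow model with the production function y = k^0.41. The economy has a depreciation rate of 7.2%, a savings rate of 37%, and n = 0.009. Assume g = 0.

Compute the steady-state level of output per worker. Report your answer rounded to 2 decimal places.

y* = 2.87

Steady state requires s·f(k) = (n + δ)·k, i.e. s·k^α = (n + δ)·k.
Rearranging, k^(1−α) = s / (n + δ).
k^0.59 = 0.37 / (0.009 + 0.072) = 0.37 / 0.081 = 4.5679
k* = 4.5679^(1/0.59) ≈ 13.1269
y* = (k*)^α = 13.1269^0.41 ≈ 2.8737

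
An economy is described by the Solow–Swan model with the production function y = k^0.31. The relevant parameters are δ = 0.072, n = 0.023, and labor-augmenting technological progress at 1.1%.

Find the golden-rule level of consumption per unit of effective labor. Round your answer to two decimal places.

At the golden rule, f'(k) = n + g + δ, so α·k^(α−1) = n + g + δ and k_gold = (α/(n + g + δ))^(1/(1−α)).
k_gold = (0.31/0.106)^(1/0.69) = 2.9245^1.4493 ≈ 4.7364
c_gold = f(k_gold) − (n + g + δ)·k_gold = 1.6195 − 0.106×4.7364 ≈ 1.1174

c_gold ≈ 1.12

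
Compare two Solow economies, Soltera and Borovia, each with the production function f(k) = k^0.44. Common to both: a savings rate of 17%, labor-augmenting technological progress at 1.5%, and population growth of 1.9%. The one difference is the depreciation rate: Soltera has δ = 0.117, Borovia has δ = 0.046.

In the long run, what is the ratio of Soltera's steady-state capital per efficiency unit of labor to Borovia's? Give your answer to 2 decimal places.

Steady-state k* = [s/(n + g + δ)]^(1/(1−α)), so the ratio is [ (s_S/(n + g + δ)_S) / (s_B/(n + g + δ)_B) ]^1.7857.
s_S/(n + g + δ)_S = 0.17/0.151 = 1.1258; s_B/(n + g + δ)_B = 0.17/0.080 = 2.1250.
Ratio = (1.1258/2.1250)^1.7857 = 0.5298^1.7857 ≈ 0.3216

ratio ≈ 0.32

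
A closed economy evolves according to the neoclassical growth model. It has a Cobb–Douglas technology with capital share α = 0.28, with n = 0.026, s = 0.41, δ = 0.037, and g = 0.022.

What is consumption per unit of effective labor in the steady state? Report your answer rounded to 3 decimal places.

In steady state, investment equals break-even investment: s·k^α = (n + g + δ)·k.
Rearranging, k^(1−α) = s / (n + g + δ).
k^0.72 = 0.41 / (0.026 + 0.022 + 0.037) = 0.41 / 0.085 = 4.8235
k* = 4.8235^(1/0.72) ≈ 8.8944
y* = (k*)^α = 8.8944^0.28 ≈ 1.8440
c* = (1 − s)·y* = (1 − 0.41) × 1.8440 ≈ 1.0880

c* ≈ 1.088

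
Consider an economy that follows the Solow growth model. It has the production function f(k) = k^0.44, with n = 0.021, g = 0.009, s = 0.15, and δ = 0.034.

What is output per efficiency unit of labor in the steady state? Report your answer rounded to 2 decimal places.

In steady state, investment equals break-even investment: s·k^α = (n + g + δ)·k.
Rearranging, k^(1−α) = s / (n + g + δ).
k^0.56 = 0.15 / (0.021 + 0.009 + 0.034) = 0.15 / 0.064 = 2.3438
k* = 2.3438^(1/0.56) ≈ 4.5769
y* = (k*)^α = 4.5769^0.44 ≈ 1.9528

y* = 1.95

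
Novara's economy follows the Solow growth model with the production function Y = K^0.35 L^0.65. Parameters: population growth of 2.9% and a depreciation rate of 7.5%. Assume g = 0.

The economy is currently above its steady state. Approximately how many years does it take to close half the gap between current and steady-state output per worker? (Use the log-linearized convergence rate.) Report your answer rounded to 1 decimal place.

about 10.3 years

Near the steady state the convergence rate is λ = (1 − α)(n + δ).
λ = (1 − 0.35) × 0.104 = 0.65 × 0.104 = 0.0676
Half-life = ln 2 / λ = 0.6931 / 0.0676 ≈ 10.25 years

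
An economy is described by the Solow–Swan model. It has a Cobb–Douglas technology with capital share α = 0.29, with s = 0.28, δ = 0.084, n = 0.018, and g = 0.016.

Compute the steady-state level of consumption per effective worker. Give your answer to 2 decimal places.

c* = 1.02

Steady state requires s·f(k) = (n + g + δ)·k, i.e. s·k^α = (n + g + δ)·k.
Dividing both sides by k: k^(1−α) = s / (n + g + δ).
k^0.71 = 0.28 / (0.018 + 0.016 + 0.084) = 0.28 / 0.118 = 2.3729
k* = 2.3729^(1/0.71) ≈ 3.3772
y* = (k*)^α = 3.3772^0.29 ≈ 1.4233
c* = (1 − s)·y* = (1 − 0.28) × 1.4233 ≈ 1.0248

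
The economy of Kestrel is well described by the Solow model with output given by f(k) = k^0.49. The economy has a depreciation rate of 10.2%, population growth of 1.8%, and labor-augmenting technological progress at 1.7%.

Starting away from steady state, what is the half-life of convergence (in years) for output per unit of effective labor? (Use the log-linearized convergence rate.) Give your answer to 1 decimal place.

about 9.9 years

Near the steady state the convergence rate is λ = (1 − α)(n + g + δ).
λ = (1 − 0.49) × 0.137 = 0.51 × 0.137 = 0.06987
Half-life = ln 2 / λ = 0.6931 / 0.06987 ≈ 9.92 years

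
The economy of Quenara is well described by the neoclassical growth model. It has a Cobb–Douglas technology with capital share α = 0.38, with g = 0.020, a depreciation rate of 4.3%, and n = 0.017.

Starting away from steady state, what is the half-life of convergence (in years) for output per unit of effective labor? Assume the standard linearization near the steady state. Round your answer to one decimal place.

t_½ ≈ 14.0 years

Near the steady state the convergence rate is λ = (1 − α)(n + g + δ).
λ = (1 − 0.38) × 0.080 = 0.62 × 0.080 = 0.0496
Half-life = ln 2 / λ = 0.6931 / 0.0496 ≈ 13.97 years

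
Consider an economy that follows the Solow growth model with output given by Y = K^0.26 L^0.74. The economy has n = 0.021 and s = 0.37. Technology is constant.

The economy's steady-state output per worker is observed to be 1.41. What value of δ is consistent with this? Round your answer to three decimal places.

δ ≈ 0.118

Steady state requires s·f(k) = (n + δ)·k, i.e. s·k^α = (n + δ)·k.
Since y* = [s/(n + δ)]^(α/(1−α)), we have s/(n + δ) = (y*)^((1−α)/α) = 1.41^2.8462 = 2.6589.
Therefore n + δ = s / 2.6589 = 0.37 / 2.6589 = 0.1392, so δ = 0.1392 − 0.021 = 0.1182.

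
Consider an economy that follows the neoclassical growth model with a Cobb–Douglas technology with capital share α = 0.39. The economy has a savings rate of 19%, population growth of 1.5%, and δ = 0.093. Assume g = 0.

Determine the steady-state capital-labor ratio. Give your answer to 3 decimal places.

At the steady state, Δk = 0, so s·k^α = (n + δ)·k.
Dividing both sides by k: k^(1−α) = s / (n + δ).
k^0.61 = 0.19 / (0.015 + 0.093) = 0.19 / 0.108 = 1.7593
k* = 1.7593^(1/0.61) ≈ 2.5246

k* = 2.525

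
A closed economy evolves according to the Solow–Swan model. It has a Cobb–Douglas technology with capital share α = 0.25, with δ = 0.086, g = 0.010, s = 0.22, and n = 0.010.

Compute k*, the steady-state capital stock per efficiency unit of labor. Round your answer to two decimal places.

k* = 2.65

At the steady state, Δk = 0, so s·k^α = (n + g + δ)·k.
Dividing both sides by k: k^(1−α) = s / (n + g + δ).
k^0.75 = 0.22 / (0.010 + 0.010 + 0.086) = 0.22 / 0.106 = 2.0755
k* = 2.0755^(1/0.75) ≈ 2.6475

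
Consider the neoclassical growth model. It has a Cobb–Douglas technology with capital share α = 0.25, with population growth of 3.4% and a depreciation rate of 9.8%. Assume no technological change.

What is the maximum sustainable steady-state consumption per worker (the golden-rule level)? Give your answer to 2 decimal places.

At the golden rule, f'(k) = n + δ, so α·k^(α−1) = n + δ and k_gold = (α/(n + δ))^(1/(1−α)).
k_gold = (0.25/0.132)^(1/0.75) = 1.8939^1.3333 ≈ 2.3432
c_gold = f(k_gold) − (n + δ)·k_gold = 1.2372 − 0.132×2.3432 ≈ 0.9279

c_gold ≈ 0.93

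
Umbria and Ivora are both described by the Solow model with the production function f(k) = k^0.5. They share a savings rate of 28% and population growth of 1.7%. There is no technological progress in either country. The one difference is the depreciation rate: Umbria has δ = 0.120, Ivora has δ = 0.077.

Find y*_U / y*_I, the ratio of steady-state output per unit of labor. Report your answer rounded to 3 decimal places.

Steady-state y* = [s/(n + δ)]^(α/(1−α)), so the ratio is [ (s_U/(n + δ)_U) / (s_I/(n + δ)_I) ]^1.
s_U/(n + δ)_U = 0.28/0.137 = 2.0438; s_I/(n + δ)_I = 0.28/0.094 = 2.9787.
Ratio = (2.0438/2.9787)^1 = 0.6861^1 ≈ 0.6861

ratio ≈ 0.686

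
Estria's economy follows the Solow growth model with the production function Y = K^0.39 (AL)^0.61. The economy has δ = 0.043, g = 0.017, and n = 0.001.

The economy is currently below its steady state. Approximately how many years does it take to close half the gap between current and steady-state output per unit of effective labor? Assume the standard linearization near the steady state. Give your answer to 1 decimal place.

about 18.6 years

Near the steady state the convergence rate is λ = (1 − α)(n + g + δ).
λ = (1 − 0.39) × 0.061 = 0.61 × 0.061 = 0.03721
Half-life = ln 2 / λ = 0.6931 / 0.03721 ≈ 18.63 years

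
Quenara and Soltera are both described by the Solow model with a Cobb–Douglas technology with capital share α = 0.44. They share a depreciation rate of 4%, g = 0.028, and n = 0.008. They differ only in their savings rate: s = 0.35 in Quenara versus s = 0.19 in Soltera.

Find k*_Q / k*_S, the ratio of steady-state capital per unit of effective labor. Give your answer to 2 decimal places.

ratio ≈ 2.98

Steady-state k* = [s/(n + g + δ)]^(1/(1−α)), so the ratio is [ (s_Q/(n + g + δ)_Q) / (s_S/(n + g + δ)_S) ]^1.7857.
s_Q/(n + g + δ)_Q = 0.35/0.076 = 4.6053; s_S/(n + g + δ)_S = 0.19/0.076 = 2.5000.
Ratio = (4.6053/2.5000)^1.7857 = 1.8421^1.7857 ≈ 2.9769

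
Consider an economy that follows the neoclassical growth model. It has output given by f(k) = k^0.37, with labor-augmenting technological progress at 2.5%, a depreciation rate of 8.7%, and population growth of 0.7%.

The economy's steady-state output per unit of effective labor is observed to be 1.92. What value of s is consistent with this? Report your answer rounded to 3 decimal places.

s ≈ 0.361

In steady state, investment equals break-even investment: s·k^α = (n + g + δ)·k.
Since y* = [s/(n + g + δ)]^(α/(1−α)), we have s/(n + g + δ) = (y*)^((1−α)/α) = 1.92^1.7027 = 3.0365.
Therefore s = 3.0365 × (n + g + δ) = 3.0365 × 0.119 = 0.3613.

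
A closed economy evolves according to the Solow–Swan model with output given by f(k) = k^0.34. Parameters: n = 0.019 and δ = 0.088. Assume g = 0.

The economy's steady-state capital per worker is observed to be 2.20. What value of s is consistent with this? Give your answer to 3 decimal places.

s ≈ 0.180

In steady state, investment equals break-even investment: s·k^α = (n + δ)·k.
So s / (n + δ) = (k*)^(1−α) = 2.20^0.66 = 1.6827.
Therefore s = 1.6827 × (n + δ) = 1.6827 × 0.107 = 0.1800.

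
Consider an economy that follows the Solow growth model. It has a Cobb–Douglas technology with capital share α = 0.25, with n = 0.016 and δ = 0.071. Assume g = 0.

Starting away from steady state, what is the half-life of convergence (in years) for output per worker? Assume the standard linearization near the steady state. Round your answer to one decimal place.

t_½ ≈ 10.6 years

Near the steady state the convergence rate is λ = (1 − α)(n + δ).
λ = (1 − 0.25) × 0.087 = 0.75 × 0.087 = 0.06525
Half-life = ln 2 / λ = 0.6931 / 0.06525 ≈ 10.62 years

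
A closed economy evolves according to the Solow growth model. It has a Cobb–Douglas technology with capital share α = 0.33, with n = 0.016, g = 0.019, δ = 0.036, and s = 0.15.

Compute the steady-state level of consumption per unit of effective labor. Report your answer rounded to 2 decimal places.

c* ≈ 1.23

Steady state requires s·f(k) = (n + g + δ)·k, i.e. s·k^α = (n + g + δ)·k.
Rearranging, k^(1−α) = s / (n + g + δ).
k^0.67 = 0.15 / (0.016 + 0.019 + 0.036) = 0.15 / 0.071 = 2.1127
k* = 2.1127^(1/0.67) ≈ 3.0537
y* = (k*)^α = 3.0537^0.33 ≈ 1.4454
c* = (1 − s)·y* = (1 − 0.15) × 1.4454 ≈ 1.2286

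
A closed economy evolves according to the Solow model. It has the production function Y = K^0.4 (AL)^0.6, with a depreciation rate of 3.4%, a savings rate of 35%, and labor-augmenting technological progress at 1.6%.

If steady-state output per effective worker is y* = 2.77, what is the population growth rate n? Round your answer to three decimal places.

Steady state requires s·f(k) = (n + g + δ)·k, i.e. s·k^α = (n + g + δ)·k.
Since y* = [s/(n + g + δ)]^(α/(1−α)), we have s/(n + g + δ) = (y*)^((1−α)/α) = 2.77^1.5 = 4.6102.
Therefore n + g + δ = s / 4.6102 = 0.35 / 4.6102 = 0.0759, so n = 0.0759 − 0.050 = 0.0259.

n ≈ 0.026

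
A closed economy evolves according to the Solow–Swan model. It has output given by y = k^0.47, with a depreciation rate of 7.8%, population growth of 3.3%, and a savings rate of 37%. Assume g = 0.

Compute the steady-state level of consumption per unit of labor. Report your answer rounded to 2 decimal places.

At the steady state, Δk = 0, so s·k^α = (n + δ)·k.
Dividing both sides by k: k^(1−α) = s / (n + δ).
k^0.53 = 0.37 / (0.033 + 0.078) = 0.37 / 0.111 = 3.3333
k* = 3.3333^(1/0.53) ≈ 9.6952
y* = (k*)^α = 9.6952^0.47 ≈ 2.9086
c* = (1 − s)·y* = (1 − 0.37) × 2.9086 ≈ 1.8324

c* ≈ 1.83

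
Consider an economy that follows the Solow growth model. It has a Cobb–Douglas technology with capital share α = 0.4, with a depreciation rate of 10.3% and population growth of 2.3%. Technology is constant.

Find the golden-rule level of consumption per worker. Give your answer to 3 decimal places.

c_gold ≈ 1.296

At the golden rule, f'(k) = n + δ, so α·k^(α−1) = n + δ and k_gold = (α/(n + δ))^(1/(1−α)).
k_gold = (0.4/0.126)^(1/0.6) = 3.1746^1.6667 ≈ 6.8575
c_gold = f(k_gold) − (n + δ)·k_gold = 2.1601 − 0.126×6.8575 ≈ 1.2961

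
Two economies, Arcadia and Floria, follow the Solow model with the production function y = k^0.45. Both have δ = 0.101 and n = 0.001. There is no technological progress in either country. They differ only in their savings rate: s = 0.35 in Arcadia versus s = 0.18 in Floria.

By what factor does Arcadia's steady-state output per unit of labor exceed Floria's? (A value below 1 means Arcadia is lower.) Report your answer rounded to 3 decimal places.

Steady-state y* = [s/(n + δ)]^(α/(1−α)), so the ratio is [ (s_A/(n + δ)_A) / (s_F/(n + δ)_F) ]^0.8182.
s_A/(n + δ)_A = 0.35/0.102 = 3.4314; s_F/(n + δ)_F = 0.18/0.102 = 1.7647.
Ratio = (3.4314/1.7647)^0.8182 = 1.9445^0.8182 ≈ 1.7231

y*_A / y*_F ≈ 1.723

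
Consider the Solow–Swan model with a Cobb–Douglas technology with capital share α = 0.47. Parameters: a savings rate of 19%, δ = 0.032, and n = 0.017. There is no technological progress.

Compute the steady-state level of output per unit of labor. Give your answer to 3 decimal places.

y* ≈ 3.326

In steady state, investment equals break-even investment: s·k^α = (n + δ)·k.
Rearranging, k^(1−α) = s / (n + δ).
k^0.53 = 0.19 / (0.017 + 0.032) = 0.19 / 0.049 = 3.8776
k* = 3.8776^(1/0.53) ≈ 12.8972
y* = (k*)^α = 12.8972^0.47 ≈ 3.3261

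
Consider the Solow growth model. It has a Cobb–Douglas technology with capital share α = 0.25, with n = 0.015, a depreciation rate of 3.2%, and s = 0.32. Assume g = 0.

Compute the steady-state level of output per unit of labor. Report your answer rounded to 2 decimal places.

In steady state, investment equals break-even investment: s·k^α = (n + δ)·k.
Rearranging, k^(1−α) = s / (n + δ).
k^0.75 = 0.32 / (0.015 + 0.032) = 0.32 / 0.047 = 6.8085
k* = 6.8085^(1/0.75) ≈ 12.9043
y* = (k*)^α = 12.9043^0.25 ≈ 1.8953

y* ≈ 1.90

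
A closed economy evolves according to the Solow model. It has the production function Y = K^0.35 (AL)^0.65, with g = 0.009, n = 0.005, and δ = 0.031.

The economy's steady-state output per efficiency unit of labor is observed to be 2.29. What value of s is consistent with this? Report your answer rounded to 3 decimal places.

In steady state, investment equals break-even investment: s·k^α = (n + g + δ)·k.
Since y* = [s/(n + g + δ)]^(α/(1−α)), we have s/(n + g + δ) = (y*)^((1−α)/α) = 2.29^1.8571 = 4.6585.
Therefore s = 4.6585 × (n + g + δ) = 4.6585 × 0.045 = 0.2096.

s ≈ 0.210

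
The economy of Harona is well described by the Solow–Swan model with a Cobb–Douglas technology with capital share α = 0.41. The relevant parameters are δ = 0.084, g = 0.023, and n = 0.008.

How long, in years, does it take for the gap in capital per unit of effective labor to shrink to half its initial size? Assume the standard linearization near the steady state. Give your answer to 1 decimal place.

Near the steady state the convergence rate is λ = (1 − α)(n + g + δ).
λ = (1 − 0.41) × 0.115 = 0.59 × 0.115 = 0.06785
Half-life = ln 2 / λ = 0.6931 / 0.06785 ≈ 10.22 years

half-life ≈ 10.2 years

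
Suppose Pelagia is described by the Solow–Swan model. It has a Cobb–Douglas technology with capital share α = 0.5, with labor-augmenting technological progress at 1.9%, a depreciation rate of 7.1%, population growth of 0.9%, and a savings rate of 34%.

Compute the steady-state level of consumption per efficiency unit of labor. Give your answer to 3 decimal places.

c* ≈ 2.267

In steady state, investment equals break-even investment: s·k^α = (n + g + δ)·k.
Dividing both sides by k: k^(1−α) = s / (n + g + δ).
k^0.5 = 0.34 / (0.009 + 0.019 + 0.071) = 0.34 / 0.099 = 3.4343
k* = 3.4343^(1/0.5) ≈ 11.7944
y* = (k*)^α = 11.7944^0.5 ≈ 3.4343
c* = (1 − s)·y* = (1 − 0.34) × 3.4343 ≈ 2.2666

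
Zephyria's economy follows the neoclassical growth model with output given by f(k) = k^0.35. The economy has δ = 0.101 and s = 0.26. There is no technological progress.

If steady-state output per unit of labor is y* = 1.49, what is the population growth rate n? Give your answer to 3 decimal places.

At the steady state, Δk = 0, so s·k^α = (n + δ)·k.
Since y* = [s/(n + δ)]^(α/(1−α)), we have s/(n + δ) = (y*)^((1−α)/α) = 1.49^1.8571 = 2.0971.
Therefore n + δ = s / 2.0971 = 0.26 / 2.0971 = 0.1240, so n = 0.1240 − 0.101 = 0.0230.

n ≈ 0.023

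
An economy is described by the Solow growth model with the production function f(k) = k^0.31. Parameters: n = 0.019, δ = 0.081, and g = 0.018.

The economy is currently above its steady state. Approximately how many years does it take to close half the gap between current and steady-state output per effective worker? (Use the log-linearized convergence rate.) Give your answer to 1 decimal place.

Near the steady state the convergence rate is λ = (1 − α)(n + g + δ).
λ = (1 − 0.31) × 0.118 = 0.69 × 0.118 = 0.08142
Half-life = ln 2 / λ = 0.6931 / 0.08142 ≈ 8.51 years

t_½ ≈ 8.5 years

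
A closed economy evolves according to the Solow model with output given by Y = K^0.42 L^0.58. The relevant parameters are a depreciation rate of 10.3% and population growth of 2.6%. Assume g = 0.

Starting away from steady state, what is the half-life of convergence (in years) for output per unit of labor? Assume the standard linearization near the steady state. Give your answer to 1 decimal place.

about 9.3 years

Near the steady state the convergence rate is λ = (1 − α)(n + δ).
λ = (1 − 0.42) × 0.129 = 0.58 × 0.129 = 0.07482
Half-life = ln 2 / λ = 0.6931 / 0.07482 ≈ 9.26 years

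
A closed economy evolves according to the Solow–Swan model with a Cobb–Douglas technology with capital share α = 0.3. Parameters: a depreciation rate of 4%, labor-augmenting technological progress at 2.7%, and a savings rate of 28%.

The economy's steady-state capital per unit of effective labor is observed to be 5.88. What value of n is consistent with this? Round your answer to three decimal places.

Steady state requires s·f(k) = (n + g + δ)·k, i.e. s·k^α = (n + g + δ)·k.
So s / (n + g + δ) = (k*)^(1−α) = 5.88^0.7 = 3.4559.
Therefore n + g + δ = s / 3.4559 = 0.28 / 3.4559 = 0.0810, so n = 0.0810 − 0.067 = 0.0140.

n ≈ 0.014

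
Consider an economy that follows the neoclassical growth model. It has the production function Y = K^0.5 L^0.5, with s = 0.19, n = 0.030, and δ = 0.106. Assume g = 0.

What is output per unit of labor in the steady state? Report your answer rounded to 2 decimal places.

At the steady state, Δk = 0, so s·k^α = (n + δ)·k.
Dividing both sides by k: k^(1−α) = s / (n + δ).
k^0.5 = 0.19 / (0.030 + 0.106) = 0.19 / 0.136 = 1.3971
k* = 1.3971^(1/0.5) ≈ 1.9519
y* = (k*)^α = 1.9519^0.5 ≈ 1.3971

y* ≈ 1.40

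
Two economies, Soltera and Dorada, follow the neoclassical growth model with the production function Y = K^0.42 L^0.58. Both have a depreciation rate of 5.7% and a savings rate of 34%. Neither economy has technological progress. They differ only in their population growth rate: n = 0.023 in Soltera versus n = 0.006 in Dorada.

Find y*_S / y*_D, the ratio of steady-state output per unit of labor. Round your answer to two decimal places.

y*_S / y*_D ≈ 0.84

Steady-state y* = [s/(n + δ)]^(α/(1−α)), so the ratio is [ (s_S/(n + δ)_S) / (s_D/(n + δ)_D) ]^0.7241.
s_S/(n + δ)_S = 0.34/0.080 = 4.2500; s_D/(n + δ)_D = 0.34/0.063 = 5.3968.
Ratio = (4.2500/5.3968)^0.7241 = 0.7875^0.7241 ≈ 0.8412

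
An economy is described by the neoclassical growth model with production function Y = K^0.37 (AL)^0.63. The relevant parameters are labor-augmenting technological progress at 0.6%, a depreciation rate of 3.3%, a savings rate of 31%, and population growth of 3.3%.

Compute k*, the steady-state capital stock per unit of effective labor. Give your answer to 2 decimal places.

In steady state, investment equals break-even investment: s·k^α = (n + g + δ)·k.
Rearranging, k^(1−α) = s / (n + g + δ).
k^0.63 = 0.31 / (0.033 + 0.006 + 0.033) = 0.31 / 0.072 = 4.3056
k* = 4.3056^(1/0.63) ≈ 10.1485

k* = 10.15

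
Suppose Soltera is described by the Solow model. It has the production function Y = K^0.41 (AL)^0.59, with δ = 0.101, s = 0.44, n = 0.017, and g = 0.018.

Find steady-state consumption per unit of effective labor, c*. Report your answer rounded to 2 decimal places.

At the steady state, Δk = 0, so s·k^α = (n + g + δ)·k.
Rearranging, k^(1−α) = s / (n + g + δ).
k^0.59 = 0.44 / (0.017 + 0.018 + 0.101) = 0.44 / 0.136 = 3.2353
k* = 3.2353^(1/0.59) ≈ 7.3158
y* = (k*)^α = 7.3158^0.41 ≈ 2.2612
c* = (1 − s)·y* = (1 − 0.44) × 2.2612 ≈ 1.2663

c* ≈ 1.27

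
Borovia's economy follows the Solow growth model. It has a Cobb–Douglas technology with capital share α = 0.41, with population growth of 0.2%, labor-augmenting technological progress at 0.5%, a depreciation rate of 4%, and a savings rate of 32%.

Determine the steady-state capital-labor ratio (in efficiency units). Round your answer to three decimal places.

In steady state, investment equals break-even investment: s·k^α = (n + g + δ)·k.
Rearranging, k^(1−α) = s / (n + g + δ).
k^0.59 = 0.32 / (0.002 + 0.005 + 0.040) = 0.32 / 0.047 = 6.8085
k* = 6.8085^(1/0.59) ≈ 25.8197

k* ≈ 25.820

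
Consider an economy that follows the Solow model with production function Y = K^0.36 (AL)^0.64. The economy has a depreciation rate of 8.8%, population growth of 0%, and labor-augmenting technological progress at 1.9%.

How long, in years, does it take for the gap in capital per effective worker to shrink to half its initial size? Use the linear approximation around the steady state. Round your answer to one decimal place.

Near the steady state the convergence rate is λ = (1 − α)(n + g + δ).
λ = (1 − 0.36) × 0.107 = 0.64 × 0.107 = 0.06848
Half-life = ln 2 / λ = 0.6931 / 0.06848 ≈ 10.12 years

about 10.1 years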